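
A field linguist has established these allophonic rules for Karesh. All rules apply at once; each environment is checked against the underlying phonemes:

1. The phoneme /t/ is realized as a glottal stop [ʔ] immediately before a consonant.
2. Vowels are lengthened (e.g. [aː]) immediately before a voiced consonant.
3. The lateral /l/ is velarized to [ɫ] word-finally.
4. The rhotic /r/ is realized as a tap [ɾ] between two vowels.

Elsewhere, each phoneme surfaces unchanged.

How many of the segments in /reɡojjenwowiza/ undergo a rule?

Segments that undergo a rule: /e/ → [eː] (rule 2); /o/ → [oː] (rule 2); /e/ → [eː] (rule 2); /o/ → [oː] (rule 2); /i/ → [iː] (rule 2).
All other segments surface unchanged.

5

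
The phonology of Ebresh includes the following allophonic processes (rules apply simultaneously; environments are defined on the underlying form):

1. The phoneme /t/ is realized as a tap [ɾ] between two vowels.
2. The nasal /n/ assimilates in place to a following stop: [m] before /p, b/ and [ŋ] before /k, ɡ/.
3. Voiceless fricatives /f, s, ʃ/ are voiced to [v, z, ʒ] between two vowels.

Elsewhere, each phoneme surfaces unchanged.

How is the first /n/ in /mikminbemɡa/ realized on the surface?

[m]

Rule 2 applies to /n/ (between /i/ and /b/: before a labial or velar stop) → [m].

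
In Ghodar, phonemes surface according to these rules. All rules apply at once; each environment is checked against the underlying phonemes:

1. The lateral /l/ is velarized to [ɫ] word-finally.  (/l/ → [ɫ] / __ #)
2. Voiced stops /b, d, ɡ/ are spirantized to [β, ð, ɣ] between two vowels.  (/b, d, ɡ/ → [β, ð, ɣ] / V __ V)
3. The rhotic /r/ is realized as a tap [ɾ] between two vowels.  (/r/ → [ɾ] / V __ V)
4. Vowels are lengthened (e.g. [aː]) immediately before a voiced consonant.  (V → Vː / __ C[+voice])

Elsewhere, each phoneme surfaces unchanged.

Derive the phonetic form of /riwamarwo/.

[riːwaːmaːrwo]

/r/ (word-initial) is in the target of rule 3 but the environment (between two vowels) is not met → [r].
/i/ (between /r/ and /w/) occurs before a voiced consonant → [iː] by rule 4.
Rule 4 applies to /a/ (between /w/ and /m/: before a voiced consonant) → [aː].
/a/ — between /m/ and /r/, before a voiced consonant — surfaces as [aː] (rule 4).
/r/ — between /a/ and /w/; rule 3 does not apply here → [r].
/o/ (word-final) is in the target of rule 4 but the environment (before a voiced consonant) is not met → [o].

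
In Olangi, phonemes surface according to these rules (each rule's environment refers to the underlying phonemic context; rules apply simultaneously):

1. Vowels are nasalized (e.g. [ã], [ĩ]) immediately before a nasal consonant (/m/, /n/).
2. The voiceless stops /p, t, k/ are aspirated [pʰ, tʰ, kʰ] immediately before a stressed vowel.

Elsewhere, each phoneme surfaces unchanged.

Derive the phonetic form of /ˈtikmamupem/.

/t/ meets the environment for rule 2 (immediately before a stressed vowel) → [tʰ].
/i/ (between /t/ and /k/): rule 1 targets it, but not before a nasal consonant → unchanged [i].
/k/ (between /i/ and /m/) is in the target of rule 2 but the environment (immediately before a stressed vowel) is not met → [k].
/a/ (between /m/ and /m/) occurs before a nasal consonant → [ã] by rule 1.
/u/ — between /m/ and /p/; rule 1 does not apply here → [u].
/p/ (between /u/ and /e/) fails the environment for rule 2, so it stays [p].
/e/ (between /p/ and /m/) occurs before a nasal consonant → [ẽ] by rule 1.

[ˈtʰikmãmupẽm]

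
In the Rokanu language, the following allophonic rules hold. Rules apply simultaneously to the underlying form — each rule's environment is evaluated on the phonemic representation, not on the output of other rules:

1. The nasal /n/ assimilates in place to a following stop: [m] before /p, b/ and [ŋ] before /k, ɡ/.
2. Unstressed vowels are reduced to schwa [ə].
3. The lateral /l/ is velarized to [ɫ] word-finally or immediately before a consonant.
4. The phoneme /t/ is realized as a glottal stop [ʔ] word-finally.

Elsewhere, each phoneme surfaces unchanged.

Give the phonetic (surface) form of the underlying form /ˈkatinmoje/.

/k/ (word-initial) is unaffected → [k].
/a/ (between /k/ and /t/): rule 2 targets it, but not in an unstressed syllable → unchanged [a].
/t/ — between /a/ and /i/; rule 4 does not apply here → [t].
/i/ (between /t/ and /n/) occurs in an unstressed syllable → [ə] by rule 2.
/n/ (between /i/ and /m/) is in the target of rule 1 but the environment (before a labial or velar stop) is not met → [n].
/m/ (between /n/ and /o/): no rule targets it → [m].
/o/ — between /m/ and /j/, in an unstressed syllable — surfaces as [ə] (rule 2).
/j/ (between /o/ and /e/) is unaffected → [j].
/e/ (word-final) occurs in an unstressed syllable → [ə] by rule 2.

[ˈkatənməjə]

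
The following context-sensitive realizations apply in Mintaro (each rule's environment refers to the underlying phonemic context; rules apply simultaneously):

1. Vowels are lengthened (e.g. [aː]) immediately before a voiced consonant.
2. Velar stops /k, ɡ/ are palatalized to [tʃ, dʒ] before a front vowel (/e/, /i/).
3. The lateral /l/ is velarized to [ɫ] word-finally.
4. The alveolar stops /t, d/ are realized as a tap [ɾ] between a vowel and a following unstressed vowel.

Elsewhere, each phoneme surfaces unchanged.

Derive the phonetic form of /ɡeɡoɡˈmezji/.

/ɡ/ (word-initial): before a front vowel, so rule 2 applies → [dʒ].
/e/ — between /ɡ/ and /ɡ/, before a voiced consonant — surfaces as [eː] (rule 1).
/ɡ/ (between /e/ and /o/) is in the target of rule 2 but the environment (before a front vowel) is not met → [ɡ].
Rule 1 applies to /o/ (between /ɡ/ and /ɡ/: before a voiced consonant) → [oː].
/ɡ/ (between /o/ and /m/): rule 2 targets it, but not before a front vowel → unchanged [ɡ].
/m/ stays [m].
/e/ (between /m/ and /z/) occurs before a voiced consonant → [eː] by rule 1.
/z/ — not in any rule's target class → [z].
/j/ (between /z/ and /i/): no rule targets it → [j].
/i/ — word-final; rule 1 does not apply here → [i].

[dʒeːɡoːɡˈmeːzji]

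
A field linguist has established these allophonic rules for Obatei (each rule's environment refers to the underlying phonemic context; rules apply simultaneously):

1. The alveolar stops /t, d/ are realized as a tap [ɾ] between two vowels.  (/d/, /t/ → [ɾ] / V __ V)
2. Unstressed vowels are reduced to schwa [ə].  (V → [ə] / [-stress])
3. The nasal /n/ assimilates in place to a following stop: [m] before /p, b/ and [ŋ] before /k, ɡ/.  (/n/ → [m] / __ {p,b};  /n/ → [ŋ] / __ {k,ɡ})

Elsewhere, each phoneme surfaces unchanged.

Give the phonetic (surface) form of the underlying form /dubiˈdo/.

/d/ (word-initial): rule 1 targets it, but not between two vowels → unchanged [d].
/u/ (between /d/ and /b/): in an unstressed syllable, so rule 2 applies → [ə].
/b/ (between /u/ and /i/): no rule targets it → [b].
/i/ (between /b/ and /d/): in an unstressed syllable, so rule 2 applies → [ə].
/d/ (between /i/ and /o/): between two vowels, so rule 1 applies → [ɾ].
/o/ (word-final) fails the environment for rule 2, so it stays [o].

[dəbəˈɾo]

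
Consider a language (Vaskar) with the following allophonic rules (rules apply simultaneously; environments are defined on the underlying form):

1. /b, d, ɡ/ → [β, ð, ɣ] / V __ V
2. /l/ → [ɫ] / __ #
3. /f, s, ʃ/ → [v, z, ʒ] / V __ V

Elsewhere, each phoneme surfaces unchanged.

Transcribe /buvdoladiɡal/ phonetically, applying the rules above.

[buvdolaðiɣaɫ]

/b/ (word-initial) fails the environment for rule 1, so it stays [b].
/u/ (between /b/ and /v/) is unaffected → [u].
/v/ (between /u/ and /d/): no rule targets it → [v].
/d/ (between /v/ and /o/) is in the target of rule 1 but the environment (between two vowels) is not met → [d].
/o/ — not in any rule's target class → [o].
/l/ (between /o/ and /a/): rule 2 targets it, but not word-finally → unchanged [l].
/a/ (between /l/ and /d/): no rule targets it → [a].
/d/ (between /a/ and /i/) occurs between two vowels → [ð] by rule 1.
/i/ — not in any rule's target class → [i].
/ɡ/ — between /i/ and /a/, between two vowels — surfaces as [ɣ] (rule 1).
/a/ — not in any rule's target class → [a].
/l/ (word-final) occurs word-finally → [ɫ] by rule 2.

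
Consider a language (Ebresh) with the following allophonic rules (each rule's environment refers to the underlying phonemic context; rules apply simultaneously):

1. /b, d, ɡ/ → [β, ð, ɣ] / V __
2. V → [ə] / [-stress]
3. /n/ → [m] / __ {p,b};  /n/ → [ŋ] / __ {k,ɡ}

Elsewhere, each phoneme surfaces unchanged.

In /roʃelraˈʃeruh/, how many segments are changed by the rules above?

4

Segments that undergo a rule: /o/ → [ə] (rule 2); /e/ → [ə] (rule 2); /a/ → [ə] (rule 2); /u/ → [ə] (rule 2).
All other segments surface unchanged.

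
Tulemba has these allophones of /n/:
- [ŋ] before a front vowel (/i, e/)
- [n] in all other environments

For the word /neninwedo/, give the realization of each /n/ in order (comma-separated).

[ŋ], [ŋ], [n]

Occurrence 1 (position 1): before a front vowel (/i, e/) → [ŋ].
Occurrence 2 (position 3): before a front vowel (/i, e/) → [ŋ].
Occurrence 3 (position 5): no conditioning environment matches → elsewhere allophone [n].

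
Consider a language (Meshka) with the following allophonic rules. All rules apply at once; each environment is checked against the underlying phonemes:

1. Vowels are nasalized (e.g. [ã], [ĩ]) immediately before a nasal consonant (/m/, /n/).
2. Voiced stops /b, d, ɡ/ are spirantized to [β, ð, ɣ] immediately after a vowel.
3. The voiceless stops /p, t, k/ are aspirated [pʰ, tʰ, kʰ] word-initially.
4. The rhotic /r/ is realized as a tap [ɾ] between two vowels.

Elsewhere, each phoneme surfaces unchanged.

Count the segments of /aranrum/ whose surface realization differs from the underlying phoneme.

3

Segments that undergo a rule: /r/ → [ɾ] (rule 4); /a/ → [ã] (rule 1); /u/ → [ũ] (rule 1).
All other segments surface unchanged.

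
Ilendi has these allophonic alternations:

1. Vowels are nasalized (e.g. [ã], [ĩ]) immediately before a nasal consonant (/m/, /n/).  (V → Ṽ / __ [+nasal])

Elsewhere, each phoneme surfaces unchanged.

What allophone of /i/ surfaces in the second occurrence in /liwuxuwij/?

/i/ (between /w/ and /j/): rule 1 targets it, but not before a nasal consonant → unchanged [i].

[i]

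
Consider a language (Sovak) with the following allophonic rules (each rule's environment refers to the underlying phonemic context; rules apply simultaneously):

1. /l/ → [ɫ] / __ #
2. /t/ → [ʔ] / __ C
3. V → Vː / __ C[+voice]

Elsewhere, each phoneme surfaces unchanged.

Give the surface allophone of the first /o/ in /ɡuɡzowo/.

[oː]

/o/ (between /z/ and /w/): before a voiced consonant, so rule 3 applies → [oː].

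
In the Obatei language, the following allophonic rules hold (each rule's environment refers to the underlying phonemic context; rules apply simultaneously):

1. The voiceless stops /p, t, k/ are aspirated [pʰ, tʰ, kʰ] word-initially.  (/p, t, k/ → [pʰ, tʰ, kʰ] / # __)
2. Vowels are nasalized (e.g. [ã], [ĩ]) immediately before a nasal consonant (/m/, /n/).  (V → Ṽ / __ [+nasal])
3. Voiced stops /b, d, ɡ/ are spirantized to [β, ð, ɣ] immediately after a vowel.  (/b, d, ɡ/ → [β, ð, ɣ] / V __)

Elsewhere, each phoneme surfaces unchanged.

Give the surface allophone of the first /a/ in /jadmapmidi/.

/a/ (between /j/ and /d/) is in the target of rule 2 but the environment (before a nasal consonant) is not met → [a].

[a]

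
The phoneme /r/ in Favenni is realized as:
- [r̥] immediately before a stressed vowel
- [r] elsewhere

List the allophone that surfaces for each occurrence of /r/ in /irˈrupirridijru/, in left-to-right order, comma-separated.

[r], [r̥], [r], [r], [r]

Occurrence 1 (position 2): no conditioning environment matches → elsewhere allophone [r].
Occurrence 2 (position 3): immediately before a stressed vowel → [r̥].
Occurrence 3 (position 7): no conditioning environment matches → elsewhere allophone [r].
Occurrence 4 (position 8): no conditioning environment matches → elsewhere allophone [r].
Occurrence 5 (position 13): no conditioning environment matches → elsewhere allophone [r].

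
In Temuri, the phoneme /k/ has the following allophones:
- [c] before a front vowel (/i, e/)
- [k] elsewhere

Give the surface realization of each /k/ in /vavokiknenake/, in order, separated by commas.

Occurrence 1 (position 5): before a front vowel → [c].
Occurrence 2 (position 7): no conditioning environment matches → elsewhere allophone [k].
Occurrence 3 (position 12): before a front vowel → [c].

[c], [k], [c]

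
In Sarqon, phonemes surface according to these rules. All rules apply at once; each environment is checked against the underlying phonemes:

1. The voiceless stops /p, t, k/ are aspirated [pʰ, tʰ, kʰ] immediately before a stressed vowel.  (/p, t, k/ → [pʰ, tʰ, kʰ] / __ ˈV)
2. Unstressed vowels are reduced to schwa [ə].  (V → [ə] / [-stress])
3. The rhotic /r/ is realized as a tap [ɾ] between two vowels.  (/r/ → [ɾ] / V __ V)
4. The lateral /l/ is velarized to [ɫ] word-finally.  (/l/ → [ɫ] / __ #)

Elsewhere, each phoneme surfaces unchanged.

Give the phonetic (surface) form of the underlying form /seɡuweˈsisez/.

[səɡəwəˈsisəz]

/s/ stays [s].
/e/ (between /s/ and /ɡ/): in an unstressed syllable, so rule 2 applies → [ə].
/ɡ/ (between /e/ and /u/) is unaffected → [ɡ].
/u/ — between /ɡ/ and /w/, in an unstressed syllable — surfaces as [ə] (rule 2).
/w/ — not in any rule's target class → [w].
/e/ — between /w/ and /s/, in an unstressed syllable — surfaces as [ə] (rule 2).
/s/ (between /e/ and /i/): no rule targets it → [s].
/i/ (between /s/ and /s/) is in the target of rule 2 but the environment (in an unstressed syllable) is not met → [i].
/s/ (between /i/ and /e/): no rule targets it → [s].
/e/ — between /s/ and /z/, in an unstressed syllable — surfaces as [ə] (rule 2).
/z/ (word-final) is unaffected → [z].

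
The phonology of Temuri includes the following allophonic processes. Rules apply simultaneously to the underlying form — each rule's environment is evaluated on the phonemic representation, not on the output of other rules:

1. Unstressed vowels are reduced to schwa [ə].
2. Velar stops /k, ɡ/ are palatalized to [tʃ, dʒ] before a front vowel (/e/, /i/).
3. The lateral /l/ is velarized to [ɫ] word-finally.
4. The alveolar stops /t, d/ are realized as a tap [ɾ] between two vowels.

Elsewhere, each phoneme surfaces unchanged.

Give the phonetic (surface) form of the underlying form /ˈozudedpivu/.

/o/ (word-initial) is in the target of rule 1 but the environment (in an unstressed syllable) is not met → [o].
/u/ — between /z/ and /d/, in an unstressed syllable — surfaces as [ə] (rule 1).
/d/ (between /u/ and /e/) occurs between two vowels → [ɾ] by rule 4.
/e/ — between /d/ and /d/, in an unstressed syllable — surfaces as [ə] (rule 1).
/d/ (between /e/ and /p/) is in the target of rule 4 but the environment (between two vowels) is not met → [d].
/i/ meets the environment for rule 1 (in an unstressed syllable) → [ə].
/u/ (word-final): in an unstressed syllable, so rule 1 applies → [ə].

[ˈozəɾədpəvə]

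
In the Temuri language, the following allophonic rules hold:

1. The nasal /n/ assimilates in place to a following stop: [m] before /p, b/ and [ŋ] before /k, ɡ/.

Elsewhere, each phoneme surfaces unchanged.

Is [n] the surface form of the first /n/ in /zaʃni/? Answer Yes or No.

/n/ (between /ʃ/ and /i/): rule 1 targets it, but not before a labial or velar stop → unchanged [n].
The actual realization is [n], which matches [n].

Yes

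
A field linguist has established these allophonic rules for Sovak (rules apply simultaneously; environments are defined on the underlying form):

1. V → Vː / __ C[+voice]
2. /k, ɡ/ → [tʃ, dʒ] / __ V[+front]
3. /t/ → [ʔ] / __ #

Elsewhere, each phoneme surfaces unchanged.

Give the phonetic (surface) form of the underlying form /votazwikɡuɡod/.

[votaːzwikɡuːɡoːd]

/v/ — not in any rule's target class → [v].
/o/ (between /v/ and /t/): rule 1 targets it, but not before a voiced consonant → unchanged [o].
/t/ (between /o/ and /a/) fails the environment for rule 3, so it stays [t].
/a/ — between /t/ and /z/, before a voiced consonant — surfaces as [aː] (rule 1).
/z/ — not in any rule's target class → [z].
/w/ (between /z/ and /i/): no rule targets it → [w].
/i/ (between /w/ and /k/): rule 1 targets it, but not before a voiced consonant → unchanged [i].
/k/ — between /i/ and /ɡ/; rule 2 does not apply here → [k].
/ɡ/ (between /k/ and /u/) is in the target of rule 2 but the environment (before a front vowel) is not met → [ɡ].
/u/ (between /ɡ/ and /ɡ/) occurs before a voiced consonant → [uː] by rule 1.
/ɡ/ (between /u/ and /o/): rule 2 targets it, but not before a front vowel → unchanged [ɡ].
Rule 1 applies to /o/ (between /ɡ/ and /d/: before a voiced consonant) → [oː].
/d/ stays [d].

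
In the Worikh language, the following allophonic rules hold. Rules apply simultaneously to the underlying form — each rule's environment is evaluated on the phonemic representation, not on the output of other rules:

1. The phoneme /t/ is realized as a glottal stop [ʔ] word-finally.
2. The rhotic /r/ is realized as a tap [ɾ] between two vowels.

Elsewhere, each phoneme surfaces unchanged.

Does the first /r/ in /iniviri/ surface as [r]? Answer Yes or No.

No

/r/ meets the environment for rule 2 (between two vowels) → [ɾ].
The actual realization is [ɾ], not [r].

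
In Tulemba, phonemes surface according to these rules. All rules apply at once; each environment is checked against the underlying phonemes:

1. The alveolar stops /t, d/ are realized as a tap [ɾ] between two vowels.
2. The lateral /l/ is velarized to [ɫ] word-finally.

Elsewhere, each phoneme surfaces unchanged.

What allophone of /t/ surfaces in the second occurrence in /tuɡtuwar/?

[t]

/t/ — between /ɡ/ and /u/; rule 1 does not apply here → [t].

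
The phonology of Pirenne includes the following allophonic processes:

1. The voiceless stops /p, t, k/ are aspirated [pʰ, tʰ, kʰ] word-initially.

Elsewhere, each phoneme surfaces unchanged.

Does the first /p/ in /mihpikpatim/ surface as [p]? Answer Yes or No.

Yes

/p/ (between /h/ and /i/): rule 1 targets it, but not word-initially → unchanged [p].
The actual realization is [p], which matches [p].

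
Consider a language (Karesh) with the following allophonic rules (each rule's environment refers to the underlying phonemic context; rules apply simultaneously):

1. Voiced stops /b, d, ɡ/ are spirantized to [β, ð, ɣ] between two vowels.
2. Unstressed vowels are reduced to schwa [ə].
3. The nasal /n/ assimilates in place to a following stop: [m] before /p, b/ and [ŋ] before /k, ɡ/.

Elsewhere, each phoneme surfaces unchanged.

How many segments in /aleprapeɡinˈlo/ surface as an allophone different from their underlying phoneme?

Segments that undergo a rule: /a/ → [ə] (rule 2); /e/ → [ə] (rule 2); /a/ → [ə] (rule 2); /e/ → [ə] (rule 2); /ɡ/ → [ɣ] (rule 1); /i/ → [ə] (rule 2).
All other segments surface unchanged.

6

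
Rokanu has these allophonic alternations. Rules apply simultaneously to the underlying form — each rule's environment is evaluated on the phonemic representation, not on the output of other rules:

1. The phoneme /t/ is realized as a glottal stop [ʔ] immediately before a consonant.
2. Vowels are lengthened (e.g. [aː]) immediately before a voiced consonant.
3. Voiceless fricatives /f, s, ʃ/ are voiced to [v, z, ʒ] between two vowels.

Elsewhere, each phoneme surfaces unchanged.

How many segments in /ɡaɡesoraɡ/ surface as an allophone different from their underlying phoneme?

Segments that undergo a rule: /a/ → [aː] (rule 2); /s/ → [z] (rule 3); /o/ → [oː] (rule 2); /a/ → [aː] (rule 2).
All other segments surface unchanged.

4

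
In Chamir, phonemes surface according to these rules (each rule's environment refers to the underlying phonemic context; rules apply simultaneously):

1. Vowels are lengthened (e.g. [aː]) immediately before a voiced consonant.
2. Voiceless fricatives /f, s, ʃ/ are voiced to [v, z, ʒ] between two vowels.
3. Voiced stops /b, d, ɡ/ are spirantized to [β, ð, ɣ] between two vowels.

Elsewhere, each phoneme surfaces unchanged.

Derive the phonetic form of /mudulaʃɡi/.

Rule 1 applies to /u/ (between /m/ and /d/: before a voiced consonant) → [uː].
/d/ — between /u/ and /u/, between two vowels — surfaces as [ð] (rule 3).
/u/ (between /d/ and /l/) occurs before a voiced consonant → [uː] by rule 1.
/a/ (between /l/ and /ʃ/) fails the environment for rule 1, so it stays [a].
/ʃ/ (between /a/ and /ɡ/): rule 2 targets it, but not between two vowels → unchanged [ʃ].
/ɡ/ (between /ʃ/ and /i/): rule 3 targets it, but not between two vowels → unchanged [ɡ].
/i/ (word-final): rule 1 targets it, but not before a voiced consonant → unchanged [i].

[muːðuːlaʃɡi]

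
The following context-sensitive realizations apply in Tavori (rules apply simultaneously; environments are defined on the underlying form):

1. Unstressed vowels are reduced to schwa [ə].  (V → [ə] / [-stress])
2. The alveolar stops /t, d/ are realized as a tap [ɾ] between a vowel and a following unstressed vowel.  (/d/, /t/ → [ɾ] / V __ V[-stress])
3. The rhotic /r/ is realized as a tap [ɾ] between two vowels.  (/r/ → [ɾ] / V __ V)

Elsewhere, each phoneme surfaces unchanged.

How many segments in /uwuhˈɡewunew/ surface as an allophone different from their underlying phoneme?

Segments that undergo a rule: /u/ → [ə] (rule 1); /u/ → [ə] (rule 1); /u/ → [ə] (rule 1); /e/ → [ə] (rule 1).
All other segments surface unchanged.

4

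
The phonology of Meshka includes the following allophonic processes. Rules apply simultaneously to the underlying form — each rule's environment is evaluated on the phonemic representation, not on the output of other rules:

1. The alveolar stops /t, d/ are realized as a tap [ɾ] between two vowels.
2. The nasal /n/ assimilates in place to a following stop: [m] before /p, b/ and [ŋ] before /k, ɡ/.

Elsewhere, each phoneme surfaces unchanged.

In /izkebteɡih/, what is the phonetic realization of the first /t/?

[t]

/t/ (between /b/ and /e/) is in the target of rule 1 but the environment (between two vowels) is not met → [t].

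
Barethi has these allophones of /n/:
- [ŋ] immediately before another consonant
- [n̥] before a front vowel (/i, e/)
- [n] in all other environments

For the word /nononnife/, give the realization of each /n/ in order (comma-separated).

[n], [n], [ŋ], [n̥]

Occurrence 1 (position 1): no conditioning environment matches → elsewhere allophone [n].
Occurrence 2 (position 3): no conditioning environment matches → elsewhere allophone [n].
Occurrence 3 (position 5): immediately before another consonant → [ŋ].
Occurrence 4 (position 6): before a front vowel (/i, e/) → [n̥].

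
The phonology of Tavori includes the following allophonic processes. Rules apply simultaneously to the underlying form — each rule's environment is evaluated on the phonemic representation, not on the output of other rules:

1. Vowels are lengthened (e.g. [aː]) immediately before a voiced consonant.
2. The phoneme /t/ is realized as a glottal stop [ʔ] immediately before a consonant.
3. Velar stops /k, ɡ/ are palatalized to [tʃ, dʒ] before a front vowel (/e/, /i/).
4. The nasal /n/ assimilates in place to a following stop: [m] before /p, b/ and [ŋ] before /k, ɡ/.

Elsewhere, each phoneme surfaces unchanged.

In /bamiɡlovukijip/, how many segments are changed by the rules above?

Segments that undergo a rule: /a/ → [aː] (rule 1); /i/ → [iː] (rule 1); /o/ → [oː] (rule 1); /k/ → [tʃ] (rule 3); /i/ → [iː] (rule 1).
All other segments surface unchanged.

5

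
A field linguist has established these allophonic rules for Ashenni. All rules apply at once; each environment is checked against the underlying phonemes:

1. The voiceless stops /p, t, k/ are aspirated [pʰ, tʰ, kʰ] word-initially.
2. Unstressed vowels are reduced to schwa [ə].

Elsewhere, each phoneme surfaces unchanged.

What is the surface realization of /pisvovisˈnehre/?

[pʰəsvəvəsˈnehrə]

/p/ (word-initial): word-initially, so rule 1 applies → [pʰ].
Rule 2 applies to /i/ (between /p/ and /s/: in an unstressed syllable) → [ə].
/s/ (between /i/ and /v/) is unaffected → [s].
/v/ (between /s/ and /o/) is unaffected → [v].
/o/ (between /v/ and /v/): in an unstressed syllable, so rule 2 applies → [ə].
/v/ stays [v].
Rule 2 applies to /i/ (between /v/ and /s/: in an unstressed syllable) → [ə].
/s/ (between /i/ and /n/) is unaffected → [s].
/n/ (between /s/ and /e/): no rule targets it → [n].
/e/ (between /n/ and /h/) fails the environment for rule 2, so it stays [e].
/h/ (between /e/ and /r/) is unaffected → [h].
/r/ (between /h/ and /e/): no rule targets it → [r].
/e/ (word-final): in an unstressed syllable, so rule 2 applies → [ə].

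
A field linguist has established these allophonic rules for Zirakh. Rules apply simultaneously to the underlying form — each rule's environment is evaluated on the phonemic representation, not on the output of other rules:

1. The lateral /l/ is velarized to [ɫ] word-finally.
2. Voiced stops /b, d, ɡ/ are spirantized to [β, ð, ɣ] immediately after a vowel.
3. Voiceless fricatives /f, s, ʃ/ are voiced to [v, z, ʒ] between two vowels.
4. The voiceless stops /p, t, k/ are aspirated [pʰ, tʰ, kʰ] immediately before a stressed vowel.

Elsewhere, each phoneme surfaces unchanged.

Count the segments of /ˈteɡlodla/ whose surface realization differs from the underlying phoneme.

3

Segments that undergo a rule: /t/ → [tʰ] (rule 4); /ɡ/ → [ɣ] (rule 2); /d/ → [ð] (rule 2).
All other segments surface unchanged.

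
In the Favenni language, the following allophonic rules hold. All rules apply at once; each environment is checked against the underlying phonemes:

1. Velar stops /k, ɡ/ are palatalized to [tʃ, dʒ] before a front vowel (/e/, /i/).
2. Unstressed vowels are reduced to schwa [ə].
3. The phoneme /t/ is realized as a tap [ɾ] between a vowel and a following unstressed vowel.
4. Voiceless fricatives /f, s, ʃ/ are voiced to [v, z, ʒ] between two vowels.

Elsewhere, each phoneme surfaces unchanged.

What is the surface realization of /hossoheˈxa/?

[həssəhəˈxa]

/h/ (word-initial): no rule targets it → [h].
/o/ (between /h/ and /s/) occurs in an unstressed syllable → [ə] by rule 2.
/s/ — between /o/ and /s/; rule 4 does not apply here → [s].
/s/ (between /s/ and /o/) fails the environment for rule 4, so it stays [s].
Rule 2 applies to /o/ (between /s/ and /h/: in an unstressed syllable) → [ə].
/h/ — not in any rule's target class → [h].
/e/ (between /h/ and /x/) occurs in an unstressed syllable → [ə] by rule 2.
/x/ stays [x].
/a/ (word-final) is in the target of rule 2 but the environment (in an unstressed syllable) is not met → [a].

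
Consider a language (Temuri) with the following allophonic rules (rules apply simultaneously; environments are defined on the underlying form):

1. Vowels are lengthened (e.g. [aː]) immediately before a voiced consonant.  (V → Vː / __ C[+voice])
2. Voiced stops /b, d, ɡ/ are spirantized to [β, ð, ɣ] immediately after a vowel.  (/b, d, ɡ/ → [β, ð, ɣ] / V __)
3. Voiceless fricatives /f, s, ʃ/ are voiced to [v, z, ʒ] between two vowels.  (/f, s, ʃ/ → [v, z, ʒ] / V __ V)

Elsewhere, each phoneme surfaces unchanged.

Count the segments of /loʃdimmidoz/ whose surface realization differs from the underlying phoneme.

4

Segments that undergo a rule: /i/ → [iː] (rule 1); /i/ → [iː] (rule 1); /d/ → [ð] (rule 2); /o/ → [oː] (rule 1).
All other segments surface unchanged.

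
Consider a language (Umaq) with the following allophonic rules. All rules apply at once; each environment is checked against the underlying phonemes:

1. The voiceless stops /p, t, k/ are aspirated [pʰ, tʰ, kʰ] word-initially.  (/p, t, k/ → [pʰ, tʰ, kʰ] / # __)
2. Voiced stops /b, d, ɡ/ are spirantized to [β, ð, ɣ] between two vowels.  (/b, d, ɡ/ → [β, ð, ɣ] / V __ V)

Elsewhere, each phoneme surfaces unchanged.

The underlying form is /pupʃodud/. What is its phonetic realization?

Rule 1 applies to /p/ (word-initial: word-initially) → [pʰ].
/u/ (between /p/ and /p/) is unaffected → [u].
/p/ (between /u/ and /ʃ/) is in the target of rule 1 but the environment (word-initially) is not met → [p].
/ʃ/ (between /p/ and /o/): no rule targets it → [ʃ].
/o/ stays [o].
/d/ (between /o/ and /u/): between two vowels, so rule 2 applies → [ð].
/u/ (between /d/ and /d/): no rule targets it → [u].
/d/ (word-final) fails the environment for rule 2, so it stays [d].

[pʰupʃoðud]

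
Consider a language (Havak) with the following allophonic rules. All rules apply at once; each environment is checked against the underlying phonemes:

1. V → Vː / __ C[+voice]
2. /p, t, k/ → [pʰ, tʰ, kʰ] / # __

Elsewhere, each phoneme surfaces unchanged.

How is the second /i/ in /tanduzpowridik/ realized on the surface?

[i]

/i/ (between /d/ and /k/) fails the environment for rule 1, so it stays [i].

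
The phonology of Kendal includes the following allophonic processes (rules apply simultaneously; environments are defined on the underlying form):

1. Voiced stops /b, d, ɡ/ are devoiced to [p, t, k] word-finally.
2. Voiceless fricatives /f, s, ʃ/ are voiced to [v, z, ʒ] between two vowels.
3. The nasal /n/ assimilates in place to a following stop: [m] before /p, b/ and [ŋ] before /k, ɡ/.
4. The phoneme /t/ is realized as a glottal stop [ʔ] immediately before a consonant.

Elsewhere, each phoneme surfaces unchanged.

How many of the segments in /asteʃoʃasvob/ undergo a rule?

Segments that undergo a rule: /ʃ/ → [ʒ] (rule 2); /ʃ/ → [ʒ] (rule 2); /b/ → [p] (rule 1).
All other segments surface unchanged.

3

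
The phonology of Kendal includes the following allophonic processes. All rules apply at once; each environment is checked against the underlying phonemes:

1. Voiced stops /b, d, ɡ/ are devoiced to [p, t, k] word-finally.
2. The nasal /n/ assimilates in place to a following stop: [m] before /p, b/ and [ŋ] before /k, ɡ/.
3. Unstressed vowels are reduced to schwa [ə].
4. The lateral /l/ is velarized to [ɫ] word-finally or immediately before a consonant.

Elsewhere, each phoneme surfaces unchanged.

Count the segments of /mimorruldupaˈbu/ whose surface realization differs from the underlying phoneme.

Segments that undergo a rule: /i/ → [ə] (rule 3); /o/ → [ə] (rule 3); /u/ → [ə] (rule 3); /l/ → [ɫ] (rule 4); /u/ → [ə] (rule 3); /a/ → [ə] (rule 3).
All other segments surface unchanged.

6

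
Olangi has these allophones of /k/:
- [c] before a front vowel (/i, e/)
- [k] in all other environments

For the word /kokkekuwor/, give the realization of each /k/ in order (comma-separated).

Occurrence 1 (position 1): no conditioning environment matches → elsewhere allophone [k].
Occurrence 2 (position 3): no conditioning environment matches → elsewhere allophone [k].
Occurrence 3 (position 4): before a front vowel → [c].
Occurrence 4 (position 6): no conditioning environment matches → elsewhere allophone [k].

[k], [k], [c], [k]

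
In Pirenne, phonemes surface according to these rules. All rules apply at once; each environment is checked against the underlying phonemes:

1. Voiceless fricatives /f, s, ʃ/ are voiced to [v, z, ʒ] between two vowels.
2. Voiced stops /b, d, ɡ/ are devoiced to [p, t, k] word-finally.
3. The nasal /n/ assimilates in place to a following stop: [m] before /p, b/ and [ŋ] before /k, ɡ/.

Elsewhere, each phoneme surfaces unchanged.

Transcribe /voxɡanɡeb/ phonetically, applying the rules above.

[voxɡaŋɡep]

/v/ (word-initial): no rule targets it → [v].
/o/ — not in any rule's target class → [o].
/x/ stays [x].
/ɡ/ (between /x/ and /a/) is in the target of rule 2 but the environment (word-finally) is not met → [ɡ].
/a/ (between /ɡ/ and /n/) is unaffected → [a].
/n/ (between /a/ and /ɡ/) occurs before a labial or velar stop → [ŋ] by rule 3.
/ɡ/ — between /n/ and /e/; rule 2 does not apply here → [ɡ].
/e/ — not in any rule's target class → [e].
/b/ — word-final, word-finally — surfaces as [p] (rule 2).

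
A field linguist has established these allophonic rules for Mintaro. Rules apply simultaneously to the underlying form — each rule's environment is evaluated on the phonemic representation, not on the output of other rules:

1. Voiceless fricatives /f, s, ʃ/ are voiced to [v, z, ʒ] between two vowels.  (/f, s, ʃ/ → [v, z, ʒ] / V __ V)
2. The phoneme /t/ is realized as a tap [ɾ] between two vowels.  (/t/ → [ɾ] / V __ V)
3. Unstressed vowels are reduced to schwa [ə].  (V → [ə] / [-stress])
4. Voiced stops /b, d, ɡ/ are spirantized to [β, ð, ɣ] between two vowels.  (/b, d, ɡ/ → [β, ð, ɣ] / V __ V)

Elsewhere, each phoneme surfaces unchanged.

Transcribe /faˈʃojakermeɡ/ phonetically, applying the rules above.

/f/ — word-initial; rule 1 does not apply here → [f].
/a/ (between /f/ and /ʃ/): in an unstressed syllable, so rule 3 applies → [ə].
/ʃ/ (between /a/ and /o/) occurs between two vowels → [ʒ] by rule 1.
/o/ (between /ʃ/ and /j/) is in the target of rule 3 but the environment (in an unstressed syllable) is not met → [o].
/j/ stays [j].
Rule 3 applies to /a/ (between /j/ and /k/: in an unstressed syllable) → [ə].
/k/ stays [k].
/e/ (between /k/ and /r/) occurs in an unstressed syllable → [ə] by rule 3.
/r/ — not in any rule's target class → [r].
/m/ (between /r/ and /e/) is unaffected → [m].
/e/ (between /m/ and /ɡ/): in an unstressed syllable, so rule 3 applies → [ə].
/ɡ/ (word-final) fails the environment for rule 4, so it stays [ɡ].

[fəˈʒojəkərməɡ]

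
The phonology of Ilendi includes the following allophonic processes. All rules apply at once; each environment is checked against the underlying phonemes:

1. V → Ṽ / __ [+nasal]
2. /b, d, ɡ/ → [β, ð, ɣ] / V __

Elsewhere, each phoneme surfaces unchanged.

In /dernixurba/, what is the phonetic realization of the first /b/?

[b]

/b/ — between /r/ and /a/; rule 2 does not apply here → [b].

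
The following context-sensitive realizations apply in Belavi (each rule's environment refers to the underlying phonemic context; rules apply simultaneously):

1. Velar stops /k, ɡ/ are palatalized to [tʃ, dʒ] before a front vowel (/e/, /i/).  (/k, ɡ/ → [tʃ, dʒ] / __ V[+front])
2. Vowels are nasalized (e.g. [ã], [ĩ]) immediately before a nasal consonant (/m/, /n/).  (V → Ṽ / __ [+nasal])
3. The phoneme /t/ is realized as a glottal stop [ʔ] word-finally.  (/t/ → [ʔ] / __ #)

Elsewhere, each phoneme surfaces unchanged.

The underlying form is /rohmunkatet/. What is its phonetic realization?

[rohmũnkateʔ]

/r/ — not in any rule's target class → [r].
/o/ (between /r/ and /h/): rule 2 targets it, but not before a nasal consonant → unchanged [o].
/h/ (between /o/ and /m/): no rule targets it → [h].
/m/ stays [m].
/u/ (between /m/ and /n/) occurs before a nasal consonant → [ũ] by rule 2.
/n/ (between /u/ and /k/) is unaffected → [n].
/k/ (between /n/ and /a/): rule 1 targets it, but not before a front vowel → unchanged [k].
/a/ — between /k/ and /t/; rule 2 does not apply here → [a].
/t/ (between /a/ and /e/): rule 3 targets it, but not word-finally → unchanged [t].
/e/ (between /t/ and /t/) is in the target of rule 2 but the environment (before a nasal consonant) is not met → [e].
/t/ (word-final): word-finally, so rule 3 applies → [ʔ].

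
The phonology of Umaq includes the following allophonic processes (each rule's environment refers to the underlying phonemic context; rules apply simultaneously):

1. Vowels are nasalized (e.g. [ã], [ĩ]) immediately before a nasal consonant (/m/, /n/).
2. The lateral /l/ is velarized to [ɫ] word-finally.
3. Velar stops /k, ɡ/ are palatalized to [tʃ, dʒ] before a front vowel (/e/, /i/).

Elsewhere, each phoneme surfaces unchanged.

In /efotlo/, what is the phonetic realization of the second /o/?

/o/ (word-final) is in the target of rule 1 but the environment (before a nasal consonant) is not met → [o].

[o]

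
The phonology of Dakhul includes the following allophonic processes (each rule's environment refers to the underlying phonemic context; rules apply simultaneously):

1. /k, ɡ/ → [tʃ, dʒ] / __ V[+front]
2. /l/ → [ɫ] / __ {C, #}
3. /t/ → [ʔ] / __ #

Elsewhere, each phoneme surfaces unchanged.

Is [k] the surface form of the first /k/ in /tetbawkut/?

/k/ (between /w/ and /u/) is in the target of rule 1 but the environment (before a front vowel) is not met → [k].
The actual realization is [k], which matches [k].

Yes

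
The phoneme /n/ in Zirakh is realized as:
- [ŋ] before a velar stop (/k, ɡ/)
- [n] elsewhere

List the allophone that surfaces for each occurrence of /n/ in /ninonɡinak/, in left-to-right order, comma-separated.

[n], [n], [ŋ], [n]

Occurrence 1 (position 1): no conditioning environment matches → elsewhere allophone [n].
Occurrence 2 (position 3): no conditioning environment matches → elsewhere allophone [n].
Occurrence 3 (position 5): before a velar stop → [ŋ].
Occurrence 4 (position 8): no conditioning environment matches → elsewhere allophone [n].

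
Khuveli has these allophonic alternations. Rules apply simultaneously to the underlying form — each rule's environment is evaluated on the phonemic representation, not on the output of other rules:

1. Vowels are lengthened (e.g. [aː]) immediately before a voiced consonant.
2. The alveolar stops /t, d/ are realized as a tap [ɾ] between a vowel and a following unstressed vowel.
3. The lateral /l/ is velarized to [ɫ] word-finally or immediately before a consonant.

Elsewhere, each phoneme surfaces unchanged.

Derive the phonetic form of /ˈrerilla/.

/r/ (word-initial): no rule targets it → [r].
Rule 1 applies to /e/ (between /r/ and /r/: before a voiced consonant) → [eː].
/r/ (between /e/ and /i/) is unaffected → [r].
/i/ (between /r/ and /l/) occurs before a voiced consonant → [iː] by rule 1.
/l/ (between /i/ and /l/) occurs word-finally or immediately before a consonant → [ɫ] by rule 3.
/l/ (between /l/ and /a/) fails the environment for rule 3, so it stays [l].
/a/ (word-final) fails the environment for rule 1, so it stays [a].

[ˈreːriːɫla]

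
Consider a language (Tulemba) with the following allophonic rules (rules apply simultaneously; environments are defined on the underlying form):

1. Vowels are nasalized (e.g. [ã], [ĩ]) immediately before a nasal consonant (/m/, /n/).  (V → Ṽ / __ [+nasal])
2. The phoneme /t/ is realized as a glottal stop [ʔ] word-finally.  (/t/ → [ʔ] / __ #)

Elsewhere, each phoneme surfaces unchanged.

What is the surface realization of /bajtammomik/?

[bajtãmmõmik]

/a/ (between /b/ and /j/) fails the environment for rule 1, so it stays [a].
/t/ — between /j/ and /a/; rule 2 does not apply here → [t].
Rule 1 applies to /a/ (between /t/ and /m/: before a nasal consonant) → [ã].
/o/ meets the environment for rule 1 (before a nasal consonant) → [õ].
/i/ (between /m/ and /k/) is in the target of rule 1 but the environment (before a nasal consonant) is not met → [i].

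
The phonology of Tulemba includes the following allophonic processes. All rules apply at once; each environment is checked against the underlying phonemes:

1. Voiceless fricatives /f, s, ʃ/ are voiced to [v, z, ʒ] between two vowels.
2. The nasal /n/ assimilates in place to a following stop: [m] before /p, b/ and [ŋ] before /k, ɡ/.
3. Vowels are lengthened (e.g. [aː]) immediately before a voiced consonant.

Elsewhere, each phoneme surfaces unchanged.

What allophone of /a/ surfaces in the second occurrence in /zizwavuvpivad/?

/a/ (between /v/ and /d/) occurs before a voiced consonant → [aː] by rule 3.

[aː]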